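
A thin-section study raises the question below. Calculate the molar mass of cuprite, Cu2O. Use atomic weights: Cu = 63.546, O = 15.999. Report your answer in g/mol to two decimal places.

143.09 g/mol

M = 2·63.546 + 1·15.999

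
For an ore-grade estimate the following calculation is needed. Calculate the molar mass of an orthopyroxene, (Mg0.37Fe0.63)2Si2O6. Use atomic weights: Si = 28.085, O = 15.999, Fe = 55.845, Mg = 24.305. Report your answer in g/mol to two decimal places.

M = 0.74×24.305 + 1.26×55.845 + 2×28.085 + 6×15.999

240.51 g/mol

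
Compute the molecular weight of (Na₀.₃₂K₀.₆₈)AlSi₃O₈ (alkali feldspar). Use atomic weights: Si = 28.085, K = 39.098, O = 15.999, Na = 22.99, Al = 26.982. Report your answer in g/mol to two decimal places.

The formula mass is the sum 0.32·22.99 + 0.68·39.098 + 1·26.982 + 3·28.085 + 8·15.999.

273.17 g/mol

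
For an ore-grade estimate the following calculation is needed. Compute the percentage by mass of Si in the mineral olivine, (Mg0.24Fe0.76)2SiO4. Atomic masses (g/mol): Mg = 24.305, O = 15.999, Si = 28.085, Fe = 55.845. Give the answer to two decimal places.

14.89 weight percent

Molar mass of (Mg0.24Fe0.76)2SiO4: 0.48×24.305 + 1.52×55.845 + 1×28.085 + 4×15.999 = 188.632 g/mol.
Mass of Si per formula unit: 1 × 28.085 = 28.085 g.
Weight fraction Si = 28.085 / 188.632 = 0.1489.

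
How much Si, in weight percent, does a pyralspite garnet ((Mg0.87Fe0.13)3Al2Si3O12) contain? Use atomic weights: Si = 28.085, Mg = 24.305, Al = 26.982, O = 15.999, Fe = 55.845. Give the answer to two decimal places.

20.28 weight percent

Formula mass = 2.61*24.305 + 0.39*55.845 + 2*26.982 + 3*28.085 + 12*15.999 = 415.423 g/mol, of which 84.255 g is Si.
So Si makes up 84.255/415.423 = 0.2028 of the mass, i.e. 20.28%.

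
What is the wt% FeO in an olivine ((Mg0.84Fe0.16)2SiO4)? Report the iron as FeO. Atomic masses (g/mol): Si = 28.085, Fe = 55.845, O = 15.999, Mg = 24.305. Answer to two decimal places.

15.25 wt%

Formula mass = 150.784 g/mol.
0.32 Fe → 0.3200 mol FeO per formula unit; M(FeO) = 71.844, so FeO mass = 22.990 g.
22.990/150.784 × 100 = 15.25 wt%.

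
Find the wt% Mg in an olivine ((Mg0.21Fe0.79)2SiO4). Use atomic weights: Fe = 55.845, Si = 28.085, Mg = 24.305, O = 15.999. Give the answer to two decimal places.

5.36 weight percent

M((Mg0.21Fe0.79)2SiO4) = 190.524 g/mol.
Mg contributes 0.42 × 24.305 = 10.208 g per mole.
10.208/190.524 = 0.0536 → 5.36%.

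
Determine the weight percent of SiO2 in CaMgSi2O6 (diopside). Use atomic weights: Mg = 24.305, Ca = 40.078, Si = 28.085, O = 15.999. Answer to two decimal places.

Molar mass of CaMgSi2O6 = 1*40.078 + 1*24.305 + 2*28.085 + 6*15.999 = 216.547 g/mol.
Each formula unit contains 2 Si, equivalent to 2/1 = 2.0000 mol SiO2.
M(SiO2) = 1×28.085 + 2×15.999 = 60.083 g/mol.
Mass of SiO2 per formula unit = 2.0000 × 60.083 = 120.166 g.
SiO2 wt% = 120.166 / 216.547 × 100 = 55.49%.

55.49 wt%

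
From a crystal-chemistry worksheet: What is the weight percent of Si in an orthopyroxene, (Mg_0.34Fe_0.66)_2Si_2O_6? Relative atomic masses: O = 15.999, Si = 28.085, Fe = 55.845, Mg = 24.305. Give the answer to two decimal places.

23.17 wt%

M((Mg_0.34Fe_0.66)_2Si_2O_6) = 242.407 g/mol.
Si contributes 2 × 28.085 = 56.170 g per mole.
56.170/242.407 = 0.2317 → 23.17%.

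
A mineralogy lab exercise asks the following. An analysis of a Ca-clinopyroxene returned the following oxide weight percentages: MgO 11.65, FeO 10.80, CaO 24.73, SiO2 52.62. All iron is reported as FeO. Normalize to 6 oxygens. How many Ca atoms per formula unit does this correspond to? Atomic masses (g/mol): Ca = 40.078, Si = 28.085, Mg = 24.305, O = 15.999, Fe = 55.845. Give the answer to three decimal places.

1.005 Ca apfu

MgO (M=40.304): mol = 0.28905; Mg = 0.28905, O = 0.28905.
FeO (M=71.844): mol = 0.15033; Fe = 0.15033, O = 0.15033.
CaO (M=56.077): mol = 0.44100; Ca = 0.44100, O = 0.44100.
SiO2 (M=60.083): mol = 0.87579; Si = 0.87579, O = 1.75158.
ΣO = 2.63196; factor = 6/ΣO = 2.27967.
Ca apfu = 0.44100 × 2.27967 = 1.005.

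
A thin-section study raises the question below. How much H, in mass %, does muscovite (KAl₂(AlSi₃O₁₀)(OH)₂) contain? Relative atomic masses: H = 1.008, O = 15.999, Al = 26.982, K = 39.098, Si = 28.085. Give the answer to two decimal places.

Formula mass = 1*39.098 + 3*26.982 + 3*28.085 + 12*15.999 + 2*1.008 = 398.303 g/mol, of which 2.016 g is H.
So H makes up 2.016/398.303 = 0.0051 of the mass, i.e. 0.51%.

0.51 mass %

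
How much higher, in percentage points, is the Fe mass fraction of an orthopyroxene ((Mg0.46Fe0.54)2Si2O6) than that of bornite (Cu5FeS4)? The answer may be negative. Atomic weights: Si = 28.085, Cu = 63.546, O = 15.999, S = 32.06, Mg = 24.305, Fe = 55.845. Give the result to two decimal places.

14.55 percentage points

M((Mg0.46Fe0.54)2Si2O6) = 234.837 g/mol, so wt% Fe = 60.313/234.837 × 100 = 25.68%.
M(Cu5FeS4) = 501.815 g/mol, so wt% Fe = 55.845/501.815 × 100 = 11.13%.
25.68 − 11.13 = 14.55 pp.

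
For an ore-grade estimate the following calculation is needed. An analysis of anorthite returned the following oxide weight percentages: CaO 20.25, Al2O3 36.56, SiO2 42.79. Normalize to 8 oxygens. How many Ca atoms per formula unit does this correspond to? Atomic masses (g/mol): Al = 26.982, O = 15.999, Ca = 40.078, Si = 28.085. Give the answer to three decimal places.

1.010 Ca apfu

20.25 wt% CaO ÷ 56.077 g/mol = 0.36111 mol, giving 0.36111 Ca and 0.36111 O.
36.56 wt% Al2O3 ÷ 101.961 g/mol = 0.35857 mol, giving 0.71714 Al and 1.07571 O.
42.79 wt% SiO2 ÷ 60.083 g/mol = 0.71218 mol, giving 0.71218 Si and 1.42436 O.
Oxygen sums to 2.86118; scaling by 8/2.86118 = 2.79605 puts the formula on 8 O.
Ca: 0.36111 × 2.79605 = 1.010 atoms per formula unit.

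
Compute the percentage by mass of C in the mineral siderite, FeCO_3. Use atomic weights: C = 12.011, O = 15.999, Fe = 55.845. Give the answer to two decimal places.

10.37 weight percent

Formula mass = 1×55.845 + 1×12.011 + 3×15.999 = 115.853 g/mol, of which 12.011 g is C.
So C makes up 12.011/115.853 = 0.1037 of the mass, i.e. 10.37%.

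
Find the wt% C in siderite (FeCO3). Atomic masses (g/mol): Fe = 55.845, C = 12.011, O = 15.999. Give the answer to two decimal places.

M(FeCO3) = 115.853 g/mol.
C contributes 1 × 12.011 = 12.011 g per mole.
12.011/115.853 = 0.1037 → 10.37%.

10.37 wt%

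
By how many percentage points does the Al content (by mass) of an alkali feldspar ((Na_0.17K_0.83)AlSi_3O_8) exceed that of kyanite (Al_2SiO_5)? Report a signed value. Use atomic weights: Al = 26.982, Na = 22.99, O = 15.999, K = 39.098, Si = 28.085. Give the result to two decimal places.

-23.51 percentage points

M((Na_0.17K_0.83)AlSi_3O_8) = 275.589 g/mol, so wt% Al = 26.982/275.589 × 100 = 9.79%.
M(Al_2SiO_5) = 162.044 g/mol, so wt% Al = 53.964/162.044 × 100 = 33.30%.
9.79 − 33.30 = -23.51 pp.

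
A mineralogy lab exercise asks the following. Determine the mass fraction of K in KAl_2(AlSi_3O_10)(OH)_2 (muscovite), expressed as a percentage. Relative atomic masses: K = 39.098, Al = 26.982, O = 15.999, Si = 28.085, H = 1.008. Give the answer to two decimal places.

Molar mass of KAl_2(AlSi_3O_10)(OH)_2: 1×39.098 + 3×26.982 + 3×28.085 + 12×15.999 + 2×1.008 = 398.303 g/mol.
Mass of K per formula unit: 1 × 39.098 = 39.098 g.
Weight fraction K = 39.098 / 398.303 = 0.0982.

9.82 weight percent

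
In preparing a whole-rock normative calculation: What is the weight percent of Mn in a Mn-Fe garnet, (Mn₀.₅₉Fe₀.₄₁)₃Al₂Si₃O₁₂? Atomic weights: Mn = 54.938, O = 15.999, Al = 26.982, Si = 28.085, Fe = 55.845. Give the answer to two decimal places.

Molar mass of (Mn₀.₅₉Fe₀.₄₁)₃Al₂Si₃O₁₂: 1.77*54.938 + 1.23*55.845 + 2*26.982 + 3*28.085 + 12*15.999 = 496.137 g/mol.
Mass of Mn per formula unit: 1.77 × 54.938 = 97.240 g.
Weight fraction Mn = 97.240 / 496.137 = 0.1960.

19.60 weight percent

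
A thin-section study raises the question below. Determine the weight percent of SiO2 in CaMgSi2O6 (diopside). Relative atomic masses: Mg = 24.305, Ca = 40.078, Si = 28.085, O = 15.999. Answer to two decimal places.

M(CaMgSi2O6) = 216.547 g/mol; M(SiO2) = 60.083 g/mol.
Moles SiO2 per formula unit = 2 Si ÷ 1 = 2.0000.
SiO2 fraction = (2.0000 × 60.083) / 216.547 = 120.166/216.547 = 0.5549.

55.49 wt%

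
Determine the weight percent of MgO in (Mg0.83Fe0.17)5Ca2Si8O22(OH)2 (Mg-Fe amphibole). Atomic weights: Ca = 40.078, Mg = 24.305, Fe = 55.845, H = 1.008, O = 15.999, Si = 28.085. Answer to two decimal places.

19.93 wt%

M((Mg0.83Fe0.17)5Ca2Si8O22(OH)2) = 839.162 g/mol; M(MgO) = 40.304 g/mol.
Moles MgO per formula unit = 4.15 Mg ÷ 1 = 4.1500.
MgO fraction = (4.1500 × 40.304) / 839.162 = 167.262/839.162 = 0.1993.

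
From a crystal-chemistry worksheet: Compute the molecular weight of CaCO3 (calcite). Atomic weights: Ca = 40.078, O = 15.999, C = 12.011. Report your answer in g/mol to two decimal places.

M = 1·40.078 + 1·12.011 + 3·15.999

100.09 g/mol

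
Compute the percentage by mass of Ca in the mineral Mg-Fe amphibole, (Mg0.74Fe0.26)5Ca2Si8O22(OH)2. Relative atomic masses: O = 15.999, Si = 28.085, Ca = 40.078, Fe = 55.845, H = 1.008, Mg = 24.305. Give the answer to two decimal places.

Molar mass of (Mg0.74Fe0.26)5Ca2Si8O22(OH)2: 3.70·24.305 + 1.30·55.845 + 2·40.078 + 8·28.085 + 24·15.999 + 2·1.008 = 853.355 g/mol.
Mass of Ca per formula unit: 2 × 40.078 = 80.156 g.
Weight fraction Ca = 80.156 / 853.355 = 0.0939.

9.39 wt%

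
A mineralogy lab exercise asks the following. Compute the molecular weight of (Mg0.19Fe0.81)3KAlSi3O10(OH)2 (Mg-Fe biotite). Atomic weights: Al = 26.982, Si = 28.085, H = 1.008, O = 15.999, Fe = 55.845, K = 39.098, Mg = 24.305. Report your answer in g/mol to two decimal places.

493.90 g/mol

M = 0.57·24.305 + 2.43·55.845 + 1·39.098 + 1·26.982 + 3·28.085 + 12·15.999 + 2·1.008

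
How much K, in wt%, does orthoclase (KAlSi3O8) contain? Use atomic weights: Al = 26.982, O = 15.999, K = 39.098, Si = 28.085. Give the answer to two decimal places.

M(KAlSi3O8) = 278.327 g/mol.
K contributes 1 × 39.098 = 39.098 g per mole.
39.098/278.327 = 0.1405 → 14.05%.

14.05 wt%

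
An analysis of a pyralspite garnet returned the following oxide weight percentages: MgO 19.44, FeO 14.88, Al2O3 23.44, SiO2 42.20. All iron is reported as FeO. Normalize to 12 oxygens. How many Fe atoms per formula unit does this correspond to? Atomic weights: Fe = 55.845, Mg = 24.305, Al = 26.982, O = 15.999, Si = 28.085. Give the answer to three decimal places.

MgO (M=40.304): mol = 0.48233; Mg = 0.48233, O = 0.48233.
FeO (M=71.844): mol = 0.20712; Fe = 0.20712, O = 0.20712.
Al2O3 (M=101.961): mol = 0.22989; Al = 0.45978, O = 0.68967.
SiO2 (M=60.083): mol = 0.70236; Si = 0.70236, O = 1.40472.
ΣO = 2.78384; factor = 12/ΣO = 4.31059.
Fe apfu = 0.20712 × 4.31059 = 0.893.

0.893 Fe apfu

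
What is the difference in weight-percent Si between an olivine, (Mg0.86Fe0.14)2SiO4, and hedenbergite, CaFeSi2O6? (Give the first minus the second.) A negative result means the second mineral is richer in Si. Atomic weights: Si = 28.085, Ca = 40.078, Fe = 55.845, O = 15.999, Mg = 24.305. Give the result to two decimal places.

-3.86 percentage points

Si in (Mg0.86Fe0.14)2SiO4: molar mass 149.522 g/mol; 1×28.085 = 28.085 g → 18.78 wt%.
Si in CaFeSi2O6: molar mass 248.087 g/mol; 2×28.085 = 56.170 g → 22.64 wt%.
Difference = 18.78 − 22.64 = -3.86 percentage points.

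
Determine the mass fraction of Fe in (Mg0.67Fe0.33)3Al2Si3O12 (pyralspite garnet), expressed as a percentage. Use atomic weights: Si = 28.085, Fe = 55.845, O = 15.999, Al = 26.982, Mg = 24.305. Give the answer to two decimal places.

Molar mass of (Mg0.67Fe0.33)3Al2Si3O12: 2.01*24.305 + 0.99*55.845 + 2*26.982 + 3*28.085 + 12*15.999 = 434.347 g/mol.
Mass of Fe per formula unit: 0.99 × 55.845 = 55.287 g.
Weight fraction Fe = 55.287 / 434.347 = 0.1273.

12.73 wt%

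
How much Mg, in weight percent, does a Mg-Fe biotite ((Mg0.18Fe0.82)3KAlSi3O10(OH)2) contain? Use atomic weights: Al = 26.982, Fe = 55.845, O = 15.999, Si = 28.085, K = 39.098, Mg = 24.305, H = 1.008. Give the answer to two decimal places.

2.65 weight percent

Formula mass = 0.54×24.305 + 2.46×55.845 + 1×39.098 + 1×26.982 + 3×28.085 + 12×15.999 + 2×1.008 = 494.842 g/mol, of which 13.125 g is Mg.
So Mg makes up 13.125/494.842 = 0.0265 of the mass, i.e. 2.65%.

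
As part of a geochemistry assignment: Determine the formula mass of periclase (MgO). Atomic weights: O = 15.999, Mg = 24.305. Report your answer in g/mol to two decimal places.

40.30 g/mol

M = 1·24.305 + 1·15.999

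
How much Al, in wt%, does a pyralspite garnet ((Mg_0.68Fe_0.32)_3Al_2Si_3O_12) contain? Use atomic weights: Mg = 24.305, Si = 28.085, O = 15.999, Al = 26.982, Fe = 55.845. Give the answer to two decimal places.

Formula mass = 2.04·24.305 + 0.96·55.845 + 2·26.982 + 3·28.085 + 12·15.999 = 433.400 g/mol, of which 53.964 g is Al.
So Al makes up 53.964/433.400 = 0.1245 of the mass, i.e. 12.45%.

12.45 wt%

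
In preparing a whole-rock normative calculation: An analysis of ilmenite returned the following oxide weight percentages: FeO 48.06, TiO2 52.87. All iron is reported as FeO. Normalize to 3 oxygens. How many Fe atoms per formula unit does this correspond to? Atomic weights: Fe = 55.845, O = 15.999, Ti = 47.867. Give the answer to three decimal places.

48.06 wt% FeO ÷ 71.844 g/mol = 0.66895 mol, giving 0.66895 Fe and 0.66895 O.
52.87 wt% TiO2 ÷ 79.865 g/mol = 0.66199 mol, giving 0.66199 Ti and 1.32398 O.
Oxygen sums to 1.99293; scaling by 3/1.99293 = 1.50532 puts the formula on 3 O.
Fe: 0.66895 × 1.50532 = 1.007 atoms per formula unit.

1.007 Fe apfu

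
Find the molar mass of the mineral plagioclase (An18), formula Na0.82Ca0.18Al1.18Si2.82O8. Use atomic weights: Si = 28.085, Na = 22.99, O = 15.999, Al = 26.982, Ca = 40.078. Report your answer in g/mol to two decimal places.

The formula mass is the sum 0.82*22.99 + 0.18*40.078 + 1.18*26.982 + 2.82*28.085 + 8*15.999.

265.10 g/mol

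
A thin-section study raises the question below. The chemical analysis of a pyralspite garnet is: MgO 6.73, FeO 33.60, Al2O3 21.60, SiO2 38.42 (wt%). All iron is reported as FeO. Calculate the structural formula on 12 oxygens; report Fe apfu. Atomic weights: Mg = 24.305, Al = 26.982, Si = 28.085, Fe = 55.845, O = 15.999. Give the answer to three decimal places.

2.202 Fe apfu

MgO: 6.73/40.304 = 0.16698 mol → 0.16698 mol Mg, 0.16698 mol O.
FeO: 33.60/71.844 = 0.46768 mol → 0.46768 mol Fe, 0.46768 mol O.
Al2O3: 21.60/101.961 = 0.21185 mol → 0.42370 mol Al, 0.63555 mol O.
SiO2: 38.42/60.083 = 0.63945 mol → 0.63945 mol Si, 1.27890 mol O.
Total oxygen = 2.54911 mol. Normalization factor = 12/2.54911 = 4.70753.
Fe per 12 O = 0.46768 × 4.70753 = 2.202.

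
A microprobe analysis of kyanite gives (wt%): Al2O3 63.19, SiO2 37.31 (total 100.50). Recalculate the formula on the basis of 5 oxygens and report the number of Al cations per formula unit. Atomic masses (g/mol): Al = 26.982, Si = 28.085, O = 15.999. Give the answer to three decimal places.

1.998 Al apfu

Al2O3 (M=101.961): mol = 0.61975; Al = 1.23950, O = 1.85925.
SiO2 (M=60.083): mol = 0.62097; Si = 0.62097, O = 1.24194.
ΣO = 3.10119; factor = 5/ΣO = 1.61228.
Al apfu = 1.23950 × 1.61228 = 1.998.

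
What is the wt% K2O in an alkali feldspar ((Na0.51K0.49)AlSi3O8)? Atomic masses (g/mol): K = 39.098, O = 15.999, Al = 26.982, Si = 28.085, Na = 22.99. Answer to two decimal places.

8.54 wt%

M((Na0.51K0.49)AlSi3O8) = 270.112 g/mol; M(K2O) = 94.195 g/mol.
Moles K2O per formula unit = 0.49 K ÷ 2 = 0.2450.
K2O fraction = (0.2450 × 94.195) / 270.112 = 23.078/270.112 = 0.0854.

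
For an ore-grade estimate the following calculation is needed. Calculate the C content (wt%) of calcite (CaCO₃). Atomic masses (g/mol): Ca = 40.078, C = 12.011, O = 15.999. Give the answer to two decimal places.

Formula mass = 1·40.078 + 1·12.011 + 3·15.999 = 100.086 g/mol, of which 12.011 g is C.
So C makes up 12.011/100.086 = 0.1200 of the mass, i.e. 12.00%.

12.00 wt%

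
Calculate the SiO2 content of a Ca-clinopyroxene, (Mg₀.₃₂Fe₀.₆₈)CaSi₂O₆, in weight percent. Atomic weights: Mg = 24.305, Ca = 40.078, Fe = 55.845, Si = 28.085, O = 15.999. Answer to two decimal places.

Formula mass = 237.994 g/mol.
2 Si → 2.0000 mol SiO2 per formula unit; M(SiO2) = 60.083, so SiO2 mass = 120.166 g.
120.166/237.994 × 100 = 50.49 wt%.

50.49 wt%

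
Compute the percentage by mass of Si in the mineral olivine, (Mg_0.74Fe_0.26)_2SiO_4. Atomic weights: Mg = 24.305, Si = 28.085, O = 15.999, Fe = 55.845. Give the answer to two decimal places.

M((Mg_0.74Fe_0.26)_2SiO_4) = 157.092 g/mol.
Si contributes 1 × 28.085 = 28.085 g per mole.
28.085/157.092 = 0.1788 → 17.88%.

17.88 weight percent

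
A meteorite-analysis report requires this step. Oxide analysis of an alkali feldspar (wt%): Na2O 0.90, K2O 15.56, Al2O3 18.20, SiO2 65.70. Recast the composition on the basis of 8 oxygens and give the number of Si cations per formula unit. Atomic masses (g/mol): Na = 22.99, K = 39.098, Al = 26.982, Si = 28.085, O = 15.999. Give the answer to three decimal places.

Na2O (M=61.979): mol = 0.01452; Na = 0.02904, O = 0.01452.
K2O (M=94.195): mol = 0.16519; K = 0.33038, O = 0.16519.
Al2O3 (M=101.961): mol = 0.17850; Al = 0.35700, O = 0.53550.
SiO2 (M=60.083): mol = 1.09349; Si = 1.09349, O = 2.18698.
ΣO = 2.90219; factor = 8/ΣO = 2.75654.
Si apfu = 1.09349 × 2.75654 = 3.014.

3.014 Si apfu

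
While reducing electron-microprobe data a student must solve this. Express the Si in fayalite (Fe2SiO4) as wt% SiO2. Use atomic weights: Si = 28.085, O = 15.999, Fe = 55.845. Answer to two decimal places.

29.49 wt%

Formula mass = 203.771 g/mol.
1 Si → 1.0000 mol SiO2 per formula unit; M(SiO2) = 60.083, so SiO2 mass = 60.083 g.
60.083/203.771 × 100 = 29.49 wt%.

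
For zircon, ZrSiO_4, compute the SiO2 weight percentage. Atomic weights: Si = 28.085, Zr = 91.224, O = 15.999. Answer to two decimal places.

32.78 wt%

Molar mass of ZrSiO_4 = 1×91.224 + 1×28.085 + 4×15.999 = 183.305 g/mol.
Each formula unit contains 1 Si, equivalent to 1/1 = 1.0000 mol SiO2.
M(SiO2) = 1×28.085 + 2×15.999 = 60.083 g/mol.
Mass of SiO2 per formula unit = 1.0000 × 60.083 = 60.083 g.
SiO2 wt% = 60.083 / 183.305 × 100 = 32.78%.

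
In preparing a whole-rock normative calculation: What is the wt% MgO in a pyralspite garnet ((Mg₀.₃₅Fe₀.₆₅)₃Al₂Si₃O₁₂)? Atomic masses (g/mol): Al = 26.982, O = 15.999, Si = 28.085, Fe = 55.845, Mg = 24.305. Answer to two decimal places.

M((Mg₀.₃₅Fe₀.₆₅)₃Al₂Si₃O₁₂) = 464.625 g/mol; M(MgO) = 40.304 g/mol.
Moles MgO per formula unit = 1.05 Mg ÷ 1 = 1.0500.
MgO fraction = (1.0500 × 40.304) / 464.625 = 42.319/464.625 = 0.0911.

9.11 wt%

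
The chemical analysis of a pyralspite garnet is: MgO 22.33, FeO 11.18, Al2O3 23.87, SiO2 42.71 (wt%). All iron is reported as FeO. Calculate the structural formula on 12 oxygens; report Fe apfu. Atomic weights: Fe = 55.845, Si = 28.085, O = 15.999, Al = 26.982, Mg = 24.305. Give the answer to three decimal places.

0.659 Fe apfu

22.33 wt% MgO ÷ 40.304 g/mol = 0.55404 mol, giving 0.55404 Mg and 0.55404 O.
11.18 wt% FeO ÷ 71.844 g/mol = 0.15561 mol, giving 0.15561 Fe and 0.15561 O.
23.87 wt% Al2O3 ÷ 101.961 g/mol = 0.23411 mol, giving 0.46822 Al and 0.70233 O.
42.71 wt% SiO2 ÷ 60.083 g/mol = 0.71085 mol, giving 0.71085 Si and 1.42170 O.
Oxygen sums to 2.83368; scaling by 12/2.83368 = 4.23478 puts the formula on 12 O.
Fe: 0.15561 × 4.23478 = 0.659 atoms per formula unit.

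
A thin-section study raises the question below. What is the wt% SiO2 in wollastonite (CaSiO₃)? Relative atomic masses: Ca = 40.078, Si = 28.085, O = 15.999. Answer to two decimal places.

51.72 wt%

M(CaSiO₃) = 116.160 g/mol; M(SiO2) = 60.083 g/mol.
Moles SiO2 per formula unit = 1 Si ÷ 1 = 1.0000.
SiO2 fraction = (1.0000 × 60.083) / 116.160 = 60.083/116.160 = 0.5172.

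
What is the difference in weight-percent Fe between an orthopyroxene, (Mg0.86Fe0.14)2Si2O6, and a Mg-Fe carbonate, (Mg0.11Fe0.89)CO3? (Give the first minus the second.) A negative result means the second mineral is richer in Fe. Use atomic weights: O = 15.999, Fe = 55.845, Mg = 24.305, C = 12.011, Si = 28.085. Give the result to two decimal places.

-36.77 percentage points

M((Mg0.86Fe0.14)2Si2O6) = 209.605 g/mol, so wt% Fe = 15.637/209.605 × 100 = 7.46%.
M((Mg0.11Fe0.89)CO3) = 112.384 g/mol, so wt% Fe = 49.702/112.384 × 100 = 44.23%.
7.46 − 44.23 = -36.77 pp.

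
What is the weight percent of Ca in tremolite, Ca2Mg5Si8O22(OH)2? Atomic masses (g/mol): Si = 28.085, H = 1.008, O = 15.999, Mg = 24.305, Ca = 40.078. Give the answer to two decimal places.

9.87 wt%

Formula mass = 2*40.078 + 5*24.305 + 8*28.085 + 24*15.999 + 2*1.008 = 812.353 g/mol, of which 80.156 g is Ca.
So Ca makes up 80.156/812.353 = 0.0987 of the mass, i.e. 9.87%.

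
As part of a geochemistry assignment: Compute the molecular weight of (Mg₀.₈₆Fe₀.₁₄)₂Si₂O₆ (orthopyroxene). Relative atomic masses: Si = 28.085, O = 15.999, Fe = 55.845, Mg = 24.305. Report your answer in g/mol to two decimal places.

The formula mass is the sum 1.72(24.305) + 0.28(55.845) + 2(28.085) + 6(15.999).

209.61 g/mol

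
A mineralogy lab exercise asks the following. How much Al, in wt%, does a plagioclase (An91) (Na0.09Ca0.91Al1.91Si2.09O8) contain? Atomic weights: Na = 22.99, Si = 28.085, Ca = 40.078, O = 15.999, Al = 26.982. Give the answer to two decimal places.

Molar mass of Na0.09Ca0.91Al1.91Si2.09O8: 0.09×22.99 + 0.91×40.078 + 1.91×26.982 + 2.09×28.085 + 8×15.999 = 276.765 g/mol.
Mass of Al per formula unit: 1.91 × 26.982 = 51.536 g.
Weight fraction Al = 51.536 / 276.765 = 0.1862.

18.62 wt%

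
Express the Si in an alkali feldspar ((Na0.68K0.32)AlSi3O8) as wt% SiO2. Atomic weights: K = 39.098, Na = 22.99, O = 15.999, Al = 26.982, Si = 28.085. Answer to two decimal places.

Molar mass of (Na0.68K0.32)AlSi3O8 = 0.68×22.99 + 0.32×39.098 + 1×26.982 + 3×28.085 + 8×15.999 = 267.374 g/mol.
Each formula unit contains 3 Si, equivalent to 3/1 = 3.0000 mol SiO2.
M(SiO2) = 1×28.085 + 2×15.999 = 60.083 g/mol.
Mass of SiO2 per formula unit = 3.0000 × 60.083 = 180.249 g.
SiO2 wt% = 180.249 / 267.374 × 100 = 67.41%.

67.41 wt%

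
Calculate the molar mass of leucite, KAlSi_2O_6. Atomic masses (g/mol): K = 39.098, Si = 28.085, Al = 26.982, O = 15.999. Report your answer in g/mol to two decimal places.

218.24 g/mol

K: 1 × 39.098 = 39.0980
Al: 1 × 26.982 = 26.9820
Si: 2 × 28.085 = 56.1700
O: 6 × 15.999 = 95.9940
Summing the contributions gives the formula mass.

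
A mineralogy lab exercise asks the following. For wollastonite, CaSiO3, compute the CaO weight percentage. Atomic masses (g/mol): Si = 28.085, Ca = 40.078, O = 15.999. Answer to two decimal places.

Formula mass = 116.160 g/mol.
1 Ca → 1.0000 mol CaO per formula unit; M(CaO) = 56.077, so CaO mass = 56.077 g.
56.077/116.160 × 100 = 48.28 wt%.

48.28 wt%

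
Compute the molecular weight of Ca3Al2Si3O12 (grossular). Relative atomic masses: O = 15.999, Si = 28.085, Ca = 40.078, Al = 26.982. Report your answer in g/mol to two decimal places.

The formula mass is the sum 3·40.078 + 2·26.982 + 3·28.085 + 12·15.999.

450.44 g/mol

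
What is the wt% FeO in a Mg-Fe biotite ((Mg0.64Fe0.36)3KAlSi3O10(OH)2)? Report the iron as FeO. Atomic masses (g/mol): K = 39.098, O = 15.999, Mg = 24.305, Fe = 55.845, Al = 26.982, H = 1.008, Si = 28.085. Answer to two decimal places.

17.19 wt%

Formula mass = 451.317 g/mol.
1.08 Fe → 1.0800 mol FeO per formula unit; M(FeO) = 71.844, so FeO mass = 77.592 g.
77.592/451.317 × 100 = 17.19 wt%.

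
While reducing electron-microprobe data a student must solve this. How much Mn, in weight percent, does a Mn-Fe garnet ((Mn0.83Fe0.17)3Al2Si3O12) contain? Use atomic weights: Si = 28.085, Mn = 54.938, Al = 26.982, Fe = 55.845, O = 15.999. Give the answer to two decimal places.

M((Mn0.83Fe0.17)3Al2Si3O12) = 495.484 g/mol.
Mn contributes 2.49 × 54.938 = 136.796 g per mole.
136.796/495.484 = 0.2761 → 27.61%.

27.61 weight percent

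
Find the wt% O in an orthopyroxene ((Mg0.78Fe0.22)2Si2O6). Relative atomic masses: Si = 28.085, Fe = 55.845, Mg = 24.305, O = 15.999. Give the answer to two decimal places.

Formula mass = 1.56*24.305 + 0.44*55.845 + 2*28.085 + 6*15.999 = 214.652 g/mol, of which 95.994 g is O.
So O makes up 95.994/214.652 = 0.4472 of the mass, i.e. 44.72%.

44.72 wt%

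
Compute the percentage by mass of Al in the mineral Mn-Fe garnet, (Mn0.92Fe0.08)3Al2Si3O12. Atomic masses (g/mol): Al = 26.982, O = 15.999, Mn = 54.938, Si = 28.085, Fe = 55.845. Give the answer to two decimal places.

M((Mn0.92Fe0.08)3Al2Si3O12) = 495.239 g/mol.
Al contributes 2 × 26.982 = 53.964 g per mole.
53.964/495.239 = 0.1090 → 10.90%.

10.90 mass %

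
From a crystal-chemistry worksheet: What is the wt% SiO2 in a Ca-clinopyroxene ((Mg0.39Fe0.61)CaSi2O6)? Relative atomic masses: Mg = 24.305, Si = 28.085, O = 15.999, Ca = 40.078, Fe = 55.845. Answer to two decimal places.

Molar mass of (Mg0.39Fe0.61)CaSi2O6 = 0.39×24.305 + 0.61×55.845 + 1×40.078 + 2×28.085 + 6×15.999 = 235.786 g/mol.
Each formula unit contains 2 Si, equivalent to 2/1 = 2.0000 mol SiO2.
M(SiO2) = 1×28.085 + 2×15.999 = 60.083 g/mol.
Mass of SiO2 per formula unit = 2.0000 × 60.083 = 120.166 g.
SiO2 wt% = 120.166 / 235.786 × 100 = 50.96%.

50.96 wt%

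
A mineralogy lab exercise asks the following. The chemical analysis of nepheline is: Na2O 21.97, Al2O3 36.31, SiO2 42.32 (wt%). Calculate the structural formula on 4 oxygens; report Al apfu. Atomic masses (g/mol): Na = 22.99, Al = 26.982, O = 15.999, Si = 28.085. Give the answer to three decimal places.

1.006 Al apfu

Na2O (M=61.979): mol = 0.35447; Na = 0.70894, O = 0.35447.
Al2O3 (M=101.961): mol = 0.35612; Al = 0.71224, O = 1.06836.
SiO2 (M=60.083): mol = 0.70436; Si = 0.70436, O = 1.40872.
ΣO = 2.83155; factor = 4/ΣO = 1.41265.
Al apfu = 0.71224 × 1.41265 = 1.006.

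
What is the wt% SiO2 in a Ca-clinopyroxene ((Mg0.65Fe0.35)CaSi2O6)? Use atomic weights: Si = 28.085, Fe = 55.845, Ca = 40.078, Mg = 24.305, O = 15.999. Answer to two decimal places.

52.80 wt%

Formula mass = 227.586 g/mol.
2 Si → 2.0000 mol SiO2 per formula unit; M(SiO2) = 60.083, so SiO2 mass = 120.166 g.
120.166/227.586 × 100 = 52.80 wt%.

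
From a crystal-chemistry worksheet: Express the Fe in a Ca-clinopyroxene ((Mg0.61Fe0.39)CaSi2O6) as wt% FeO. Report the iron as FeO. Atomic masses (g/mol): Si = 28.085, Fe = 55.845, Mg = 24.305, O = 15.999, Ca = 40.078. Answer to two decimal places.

12.24 wt%

M((Mg0.61Fe0.39)CaSi2O6) = 228.848 g/mol; M(FeO) = 71.844 g/mol.
Moles FeO per formula unit = 0.39 Fe ÷ 1 = 0.3900.
FeO fraction = (0.3900 × 71.844) / 228.848 = 28.019/228.848 = 0.1224.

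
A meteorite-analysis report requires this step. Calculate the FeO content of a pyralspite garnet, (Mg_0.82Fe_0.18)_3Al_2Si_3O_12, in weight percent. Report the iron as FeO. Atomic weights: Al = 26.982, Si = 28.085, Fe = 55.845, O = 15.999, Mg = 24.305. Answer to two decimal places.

9.23 wt%

M((Mg_0.82Fe_0.18)_3Al_2Si_3O_12) = 420.154 g/mol; M(FeO) = 71.844 g/mol.
Moles FeO per formula unit = 0.54 Fe ÷ 1 = 0.5400.
FeO fraction = (0.5400 × 71.844) / 420.154 = 38.796/420.154 = 0.0923.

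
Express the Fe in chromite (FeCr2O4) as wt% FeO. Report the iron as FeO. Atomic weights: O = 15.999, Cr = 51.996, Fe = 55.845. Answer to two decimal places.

Formula mass = 223.833 g/mol.
1 Fe → 1.0000 mol FeO per formula unit; M(FeO) = 71.844, so FeO mass = 71.844 g.
71.844/223.833 × 100 = 32.10 wt%.

32.10 wt%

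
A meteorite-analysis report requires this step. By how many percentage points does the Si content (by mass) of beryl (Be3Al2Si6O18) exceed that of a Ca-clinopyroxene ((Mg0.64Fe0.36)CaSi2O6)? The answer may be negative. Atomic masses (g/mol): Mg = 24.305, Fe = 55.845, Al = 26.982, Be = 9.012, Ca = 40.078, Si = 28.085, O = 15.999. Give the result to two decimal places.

6.70 percentage points

M(Be3Al2Si6O18) = 537.492 g/mol, so wt% Si = 168.510/537.492 × 100 = 31.35%.
M((Mg0.64Fe0.36)CaSi2O6) = 227.901 g/mol, so wt% Si = 56.170/227.901 × 100 = 24.65%.
31.35 − 24.65 = 6.70 pp.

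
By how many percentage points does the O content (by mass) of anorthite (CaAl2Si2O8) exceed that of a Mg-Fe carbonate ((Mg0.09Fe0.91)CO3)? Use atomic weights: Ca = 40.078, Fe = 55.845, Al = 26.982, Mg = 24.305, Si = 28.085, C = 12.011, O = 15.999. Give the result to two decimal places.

First mineral: 127.992 g O in 278.204 g formula = 46.01 wt% O.
Second mineral: 47.997 g O in 113.014 g formula = 42.47 wt% O.
46.01% − 42.47% gives a difference of 3.54 percentage points.

3.54 percentage points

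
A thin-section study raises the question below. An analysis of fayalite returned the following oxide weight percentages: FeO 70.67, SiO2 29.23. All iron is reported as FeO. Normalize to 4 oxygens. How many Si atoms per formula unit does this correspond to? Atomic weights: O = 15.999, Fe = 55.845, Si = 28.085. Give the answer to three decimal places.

FeO (M=71.844): mol = 0.98366; Fe = 0.98366, O = 0.98366.
SiO2 (M=60.083): mol = 0.48649; Si = 0.48649, O = 0.97298.
ΣO = 1.95664; factor = 4/ΣO = 2.04432.
Si apfu = 0.48649 × 2.04432 = 0.995.

0.995 Si apfu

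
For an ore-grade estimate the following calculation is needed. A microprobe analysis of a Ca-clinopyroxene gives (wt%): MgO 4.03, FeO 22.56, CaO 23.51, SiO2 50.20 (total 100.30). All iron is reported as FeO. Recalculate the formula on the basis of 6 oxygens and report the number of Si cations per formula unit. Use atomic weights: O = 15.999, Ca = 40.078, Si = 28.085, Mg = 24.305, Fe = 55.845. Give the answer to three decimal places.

4.03 wt% MgO ÷ 40.304 g/mol = 0.09999 mol, giving 0.09999 Mg and 0.09999 O.
22.56 wt% FeO ÷ 71.844 g/mol = 0.31401 mol, giving 0.31401 Fe and 0.31401 O.
23.51 wt% CaO ÷ 56.077 g/mol = 0.41924 mol, giving 0.41924 Ca and 0.41924 O.
50.20 wt% SiO2 ÷ 60.083 g/mol = 0.83551 mol, giving 0.83551 Si and 1.67102 O.
Oxygen sums to 2.50426; scaling by 6/2.50426 = 2.39592 puts the formula on 6 O.
Si: 0.83551 × 2.39592 = 2.002 atoms per formula unit.

2.002 Si apfu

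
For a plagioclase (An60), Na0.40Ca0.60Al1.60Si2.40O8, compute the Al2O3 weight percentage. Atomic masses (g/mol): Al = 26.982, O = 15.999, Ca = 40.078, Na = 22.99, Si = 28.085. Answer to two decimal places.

30.01 wt%

M(Na0.40Ca0.60Al1.60Si2.40O8) = 271.810 g/mol; M(Al2O3) = 101.961 g/mol.
Moles Al2O3 per formula unit = 1.60 Al ÷ 2 = 0.8000.
Al2O3 fraction = (0.8000 × 101.961) / 271.810 = 81.569/271.810 = 0.3001.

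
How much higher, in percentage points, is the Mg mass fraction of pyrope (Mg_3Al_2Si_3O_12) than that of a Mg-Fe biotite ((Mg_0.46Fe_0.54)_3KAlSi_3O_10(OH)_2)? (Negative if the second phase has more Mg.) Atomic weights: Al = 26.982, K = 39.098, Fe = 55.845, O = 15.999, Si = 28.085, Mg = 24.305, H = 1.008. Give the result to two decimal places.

10.93 percentage points

First mineral: 72.915 g Mg in 403.122 g formula = 18.09 wt% Mg.
Second mineral: 33.541 g Mg in 468.349 g formula = 7.16 wt% Mg.
18.09% − 7.16% gives a difference of 10.93 percentage points.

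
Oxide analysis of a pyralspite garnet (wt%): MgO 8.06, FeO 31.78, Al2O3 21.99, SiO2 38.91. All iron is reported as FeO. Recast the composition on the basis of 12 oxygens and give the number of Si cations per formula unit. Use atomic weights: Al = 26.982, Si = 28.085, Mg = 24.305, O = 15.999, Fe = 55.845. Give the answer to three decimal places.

3.007 Si apfu

MgO: 8.06/40.304 = 0.19998 mol → 0.19998 mol Mg, 0.19998 mol O.
FeO: 31.78/71.844 = 0.44235 mol → 0.44235 mol Fe, 0.44235 mol O.
Al2O3: 21.99/101.961 = 0.21567 mol → 0.43134 mol Al, 0.64701 mol O.
SiO2: 38.91/60.083 = 0.64760 mol → 0.64760 mol Si, 1.29520 mol O.
Total oxygen = 2.58454 mol. Normalization factor = 12/2.58454 = 4.64299.
Si per 12 O = 0.64760 × 4.64299 = 3.007.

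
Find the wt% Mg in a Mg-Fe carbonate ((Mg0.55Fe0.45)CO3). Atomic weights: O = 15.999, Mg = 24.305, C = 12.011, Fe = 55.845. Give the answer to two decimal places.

M((Mg0.55Fe0.45)CO3) = 98.506 g/mol.
Mg contributes 0.55 × 24.305 = 13.368 g per mole.
13.368/98.506 = 0.1357 → 13.57%.

13.57 weight percent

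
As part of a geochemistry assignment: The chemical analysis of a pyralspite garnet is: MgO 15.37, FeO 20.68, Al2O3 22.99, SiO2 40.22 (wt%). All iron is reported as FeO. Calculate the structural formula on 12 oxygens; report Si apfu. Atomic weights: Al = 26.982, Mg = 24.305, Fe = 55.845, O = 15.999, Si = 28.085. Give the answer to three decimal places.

2.992 Si apfu

15.37 wt% MgO ÷ 40.304 g/mol = 0.38135 mol, giving 0.38135 Mg and 0.38135 O.
20.68 wt% FeO ÷ 71.844 g/mol = 0.28785 mol, giving 0.28785 Fe and 0.28785 O.
22.99 wt% Al2O3 ÷ 101.961 g/mol = 0.22548 mol, giving 0.45096 Al and 0.67644 O.
40.22 wt% SiO2 ÷ 60.083 g/mol = 0.66941 mol, giving 0.66941 Si and 1.33882 O.
Oxygen sums to 2.68446; scaling by 12/2.68446 = 4.47017 puts the formula on 12 O.
Si: 0.66941 × 4.47017 = 2.992 atoms per formula unit.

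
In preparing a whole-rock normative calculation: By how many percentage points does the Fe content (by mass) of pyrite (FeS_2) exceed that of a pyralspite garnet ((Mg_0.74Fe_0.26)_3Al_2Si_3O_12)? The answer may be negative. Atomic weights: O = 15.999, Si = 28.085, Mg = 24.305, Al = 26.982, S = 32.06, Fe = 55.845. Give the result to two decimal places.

Fe in FeS_2: molar mass 119.965 g/mol; 1×55.845 = 55.845 g → 46.55 wt%.
Fe in (Mg_0.74Fe_0.26)_3Al_2Si_3O_12: molar mass 427.723 g/mol; 0.78×55.845 = 43.559 g → 10.18 wt%.
Difference = 46.55 − 10.18 = 36.37 percentage points.

36.37 percentage points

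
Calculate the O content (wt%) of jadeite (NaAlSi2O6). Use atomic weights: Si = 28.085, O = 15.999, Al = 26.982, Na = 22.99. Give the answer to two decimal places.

47.49 wt%

Formula mass = 1*22.99 + 1*26.982 + 2*28.085 + 6*15.999 = 202.136 g/mol, of which 95.994 g is O.
So O makes up 95.994/202.136 = 0.4749 of the mass, i.e. 47.49%.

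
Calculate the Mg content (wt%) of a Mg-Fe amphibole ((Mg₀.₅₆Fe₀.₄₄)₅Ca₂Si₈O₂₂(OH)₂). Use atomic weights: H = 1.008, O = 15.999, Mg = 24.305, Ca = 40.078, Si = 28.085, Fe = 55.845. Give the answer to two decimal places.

7.72 wt%

Formula mass = 2.80*24.305 + 2.20*55.845 + 2*40.078 + 8*28.085 + 24*15.999 + 2*1.008 = 881.741 g/mol, of which 68.054 g is Mg.
So Mg makes up 68.054/881.741 = 0.0772 of the mass, i.e. 7.72%.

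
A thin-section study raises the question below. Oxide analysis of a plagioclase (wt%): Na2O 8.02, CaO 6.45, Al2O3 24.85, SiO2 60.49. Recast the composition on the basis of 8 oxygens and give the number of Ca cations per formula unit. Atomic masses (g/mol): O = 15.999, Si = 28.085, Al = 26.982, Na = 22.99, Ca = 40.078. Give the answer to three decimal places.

Na2O (M=61.979): mol = 0.12940; Na = 0.25880, O = 0.12940.
CaO (M=56.077): mol = 0.11502; Ca = 0.11502, O = 0.11502.
Al2O3 (M=101.961): mol = 0.24372; Al = 0.48744, O = 0.73116.
SiO2 (M=60.083): mol = 1.00677; Si = 1.00677, O = 2.01354.
ΣO = 2.98912; factor = 8/ΣO = 2.67637.
Ca apfu = 0.11502 × 2.67637 = 0.308.

0.308 Ca apfu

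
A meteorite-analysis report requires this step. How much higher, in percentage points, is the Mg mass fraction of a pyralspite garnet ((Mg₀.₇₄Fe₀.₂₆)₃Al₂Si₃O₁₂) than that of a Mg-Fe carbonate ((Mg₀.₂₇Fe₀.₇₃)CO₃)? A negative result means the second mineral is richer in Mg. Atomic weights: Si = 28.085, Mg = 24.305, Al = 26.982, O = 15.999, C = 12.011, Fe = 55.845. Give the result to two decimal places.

M((Mg₀.₇₄Fe₀.₂₆)₃Al₂Si₃O₁₂) = 427.723 g/mol, so wt% Mg = 53.957/427.723 × 100 = 12.61%.
M((Mg₀.₂₇Fe₀.₇₃)CO₃) = 107.337 g/mol, so wt% Mg = 6.562/107.337 × 100 = 6.11%.
12.61 − 6.11 = 6.50 pp.

6.50 percentage points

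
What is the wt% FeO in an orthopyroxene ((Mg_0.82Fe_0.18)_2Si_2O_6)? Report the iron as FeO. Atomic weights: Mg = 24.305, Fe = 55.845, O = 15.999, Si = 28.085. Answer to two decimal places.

12.19 wt%

Molar mass of (Mg_0.82Fe_0.18)_2Si_2O_6 = 1.64*24.305 + 0.36*55.845 + 2*28.085 + 6*15.999 = 212.128 g/mol.
Each formula unit contains 0.36 Fe, equivalent to 0.36/1 = 0.3600 mol FeO.
M(FeO) = 1×55.845 + 1×15.999 = 71.844 g/mol.
Mass of FeO per formula unit = 0.3600 × 71.844 = 25.864 g.
FeO wt% = 25.864 / 212.128 × 100 = 12.19%.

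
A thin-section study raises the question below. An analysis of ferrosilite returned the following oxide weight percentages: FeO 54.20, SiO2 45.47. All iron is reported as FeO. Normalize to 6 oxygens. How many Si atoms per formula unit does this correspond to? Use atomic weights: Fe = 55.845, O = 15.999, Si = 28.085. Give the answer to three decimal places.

2.002 Si apfu

FeO (M=71.844): mol = 0.75441; Fe = 0.75441, O = 0.75441.
SiO2 (M=60.083): mol = 0.75679; Si = 0.75679, O = 1.51358.
ΣO = 2.26799; factor = 6/ΣO = 2.64551.
Si apfu = 0.75679 × 2.64551 = 2.002.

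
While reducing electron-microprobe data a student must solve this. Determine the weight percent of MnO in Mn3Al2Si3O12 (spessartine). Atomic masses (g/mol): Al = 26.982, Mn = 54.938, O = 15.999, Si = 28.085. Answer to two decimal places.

Formula mass = 495.021 g/mol.
3 Mn → 3.0000 mol MnO per formula unit; M(MnO) = 70.937, so MnO mass = 212.811 g.
212.811/495.021 × 100 = 42.99 wt%.

42.99 wt%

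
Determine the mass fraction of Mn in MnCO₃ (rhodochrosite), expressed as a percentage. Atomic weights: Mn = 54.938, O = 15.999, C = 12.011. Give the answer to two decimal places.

M(MnCO₃) = 114.946 g/mol.
Mn contributes 1 × 54.938 = 54.938 g per mole.
54.938/114.946 = 0.4779 → 47.79%.

47.79 wt%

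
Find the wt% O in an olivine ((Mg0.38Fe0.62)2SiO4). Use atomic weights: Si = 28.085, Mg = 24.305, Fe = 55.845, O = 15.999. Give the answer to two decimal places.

35.59 wt%

M((Mg0.38Fe0.62)2SiO4) = 179.801 g/mol.
O contributes 4 × 15.999 = 63.996 g per mole.
63.996/179.801 = 0.3559 → 35.59%.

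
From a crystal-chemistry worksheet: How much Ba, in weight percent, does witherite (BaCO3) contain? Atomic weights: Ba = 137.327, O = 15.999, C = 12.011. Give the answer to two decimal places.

69.59 weight percent

Formula mass = 1×137.327 + 1×12.011 + 3×15.999 = 197.335 g/mol, of which 137.327 g is Ba.
So Ba makes up 137.327/197.335 = 0.6959 of the mass, i.e. 69.59%.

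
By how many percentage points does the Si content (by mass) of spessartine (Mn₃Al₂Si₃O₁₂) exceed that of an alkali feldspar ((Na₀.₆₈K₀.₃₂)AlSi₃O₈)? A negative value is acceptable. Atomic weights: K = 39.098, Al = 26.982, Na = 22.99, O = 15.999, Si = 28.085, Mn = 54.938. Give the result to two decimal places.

-14.49 percentage points

Si in Mn₃Al₂Si₃O₁₂: molar mass 495.021 g/mol; 3×28.085 = 84.255 g → 17.02 wt%.
Si in (Na₀.₆₈K₀.₃₂)AlSi₃O₈: molar mass 267.374 g/mol; 3×28.085 = 84.255 g → 31.51 wt%.
Difference = 17.02 − 31.51 = -14.49 percentage points.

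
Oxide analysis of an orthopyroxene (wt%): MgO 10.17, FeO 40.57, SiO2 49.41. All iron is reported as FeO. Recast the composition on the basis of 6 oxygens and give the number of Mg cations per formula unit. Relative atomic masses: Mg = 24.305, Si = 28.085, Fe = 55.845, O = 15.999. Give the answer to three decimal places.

MgO (M=40.304): mol = 0.25233; Mg = 0.25233, O = 0.25233.
FeO (M=71.844): mol = 0.56470; Fe = 0.56470, O = 0.56470.
SiO2 (M=60.083): mol = 0.82236; Si = 0.82236, O = 1.64472.
ΣO = 2.46175; factor = 6/ΣO = 2.43729.
Mg apfu = 0.25233 × 2.43729 = 0.615.

0.615 Mg apfu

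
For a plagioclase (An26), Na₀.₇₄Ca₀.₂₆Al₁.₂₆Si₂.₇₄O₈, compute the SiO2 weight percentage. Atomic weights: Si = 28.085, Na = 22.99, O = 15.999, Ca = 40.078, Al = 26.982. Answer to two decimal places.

61.80 wt%

Molar mass of Na₀.₇₄Ca₀.₂₆Al₁.₂₆Si₂.₇₄O₈ = 0.74·22.99 + 0.26·40.078 + 1.26·26.982 + 2.74·28.085 + 8·15.999 = 266.375 g/mol.
Each formula unit contains 2.74 Si, equivalent to 2.74/1 = 2.7400 mol SiO2.
M(SiO2) = 1×28.085 + 2×15.999 = 60.083 g/mol.
Mass of SiO2 per formula unit = 2.7400 × 60.083 = 164.627 g.
SiO2 wt% = 164.627 / 266.375 × 100 = 61.80%.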